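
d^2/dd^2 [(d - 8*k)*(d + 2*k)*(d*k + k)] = 2*k*(3*d - 6*k + 1)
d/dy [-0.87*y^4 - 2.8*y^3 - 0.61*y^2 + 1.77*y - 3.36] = -3.48*y^3 - 8.4*y^2 - 1.22*y + 1.77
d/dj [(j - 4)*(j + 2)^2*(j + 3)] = 4*j^3 + 9*j^2 - 24*j - 52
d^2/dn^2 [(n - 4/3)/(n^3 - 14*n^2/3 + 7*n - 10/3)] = 2*(81*n^5 - 594*n^4 + 1743*n^3 - 2568*n^2 + 1908*n - 574)/(27*n^9 - 378*n^8 + 2331*n^7 - 8306*n^6 + 18837*n^5 - 28182*n^4 + 27801*n^3 - 17430*n^2 + 6300*n - 1000)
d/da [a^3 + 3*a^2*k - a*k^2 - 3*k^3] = 3*a^2 + 6*a*k - k^2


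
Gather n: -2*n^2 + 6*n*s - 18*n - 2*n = -2*n^2 + n*(6*s - 20)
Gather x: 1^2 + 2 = 3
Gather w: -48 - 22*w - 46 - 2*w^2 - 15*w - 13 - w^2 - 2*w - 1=-3*w^2 - 39*w - 108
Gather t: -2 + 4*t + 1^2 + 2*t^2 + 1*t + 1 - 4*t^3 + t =-4*t^3 + 2*t^2 + 6*t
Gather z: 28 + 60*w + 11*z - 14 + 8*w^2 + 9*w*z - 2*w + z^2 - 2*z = 8*w^2 + 58*w + z^2 + z*(9*w + 9) + 14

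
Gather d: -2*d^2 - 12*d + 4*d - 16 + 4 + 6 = -2*d^2 - 8*d - 6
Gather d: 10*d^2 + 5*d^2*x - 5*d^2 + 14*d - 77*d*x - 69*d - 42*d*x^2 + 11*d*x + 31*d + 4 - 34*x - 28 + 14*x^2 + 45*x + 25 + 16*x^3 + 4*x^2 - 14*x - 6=d^2*(5*x + 5) + d*(-42*x^2 - 66*x - 24) + 16*x^3 + 18*x^2 - 3*x - 5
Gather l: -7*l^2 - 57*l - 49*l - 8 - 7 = -7*l^2 - 106*l - 15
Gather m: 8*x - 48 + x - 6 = 9*x - 54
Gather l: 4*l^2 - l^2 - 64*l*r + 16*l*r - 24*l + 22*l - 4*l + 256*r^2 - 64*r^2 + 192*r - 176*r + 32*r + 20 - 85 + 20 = 3*l^2 + l*(-48*r - 6) + 192*r^2 + 48*r - 45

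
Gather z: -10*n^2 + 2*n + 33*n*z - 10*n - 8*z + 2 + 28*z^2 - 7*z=-10*n^2 - 8*n + 28*z^2 + z*(33*n - 15) + 2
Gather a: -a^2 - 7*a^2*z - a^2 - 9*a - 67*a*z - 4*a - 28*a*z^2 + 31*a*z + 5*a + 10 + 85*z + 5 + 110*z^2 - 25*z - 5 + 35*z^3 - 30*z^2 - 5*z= a^2*(-7*z - 2) + a*(-28*z^2 - 36*z - 8) + 35*z^3 + 80*z^2 + 55*z + 10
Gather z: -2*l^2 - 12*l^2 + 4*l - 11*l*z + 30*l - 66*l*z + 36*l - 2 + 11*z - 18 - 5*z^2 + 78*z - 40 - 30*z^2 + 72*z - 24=-14*l^2 + 70*l - 35*z^2 + z*(161 - 77*l) - 84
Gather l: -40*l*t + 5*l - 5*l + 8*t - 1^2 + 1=-40*l*t + 8*t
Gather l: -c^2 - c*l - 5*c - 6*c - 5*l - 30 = -c^2 - 11*c + l*(-c - 5) - 30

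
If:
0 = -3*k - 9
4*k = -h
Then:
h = 12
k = -3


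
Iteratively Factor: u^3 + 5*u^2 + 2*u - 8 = (u + 4)*(u^2 + u - 2) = (u + 2)*(u + 4)*(u - 1)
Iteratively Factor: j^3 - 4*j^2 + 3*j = (j - 3)*(j^2 - j) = (j - 3)*(j - 1)*(j)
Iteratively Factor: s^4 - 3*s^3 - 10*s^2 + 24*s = (s)*(s^3 - 3*s^2 - 10*s + 24) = s*(s - 4)*(s^2 + s - 6) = s*(s - 4)*(s - 2)*(s + 3)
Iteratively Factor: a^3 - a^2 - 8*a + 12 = (a + 3)*(a^2 - 4*a + 4) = (a - 2)*(a + 3)*(a - 2)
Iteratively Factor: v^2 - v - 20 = (v - 5)*(v + 4)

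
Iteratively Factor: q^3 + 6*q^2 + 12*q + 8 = (q + 2)*(q^2 + 4*q + 4) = (q + 2)^2*(q + 2)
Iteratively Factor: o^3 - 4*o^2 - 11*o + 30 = (o - 2)*(o^2 - 2*o - 15) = (o - 2)*(o + 3)*(o - 5)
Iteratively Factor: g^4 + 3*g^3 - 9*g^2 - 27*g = (g)*(g^3 + 3*g^2 - 9*g - 27) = g*(g + 3)*(g^2 - 9) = g*(g - 3)*(g + 3)*(g + 3)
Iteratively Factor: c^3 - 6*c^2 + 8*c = (c - 4)*(c^2 - 2*c) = c*(c - 4)*(c - 2)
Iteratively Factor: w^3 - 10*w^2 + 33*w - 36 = (w - 4)*(w^2 - 6*w + 9) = (w - 4)*(w - 3)*(w - 3)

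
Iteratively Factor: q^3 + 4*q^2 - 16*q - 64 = (q - 4)*(q^2 + 8*q + 16) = (q - 4)*(q + 4)*(q + 4)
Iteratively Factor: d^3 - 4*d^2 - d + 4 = (d - 1)*(d^2 - 3*d - 4) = (d - 1)*(d + 1)*(d - 4)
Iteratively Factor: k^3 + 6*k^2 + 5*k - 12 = (k + 3)*(k^2 + 3*k - 4) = (k - 1)*(k + 3)*(k + 4)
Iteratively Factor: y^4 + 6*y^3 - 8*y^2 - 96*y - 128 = (y - 4)*(y^3 + 10*y^2 + 32*y + 32) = (y - 4)*(y + 4)*(y^2 + 6*y + 8) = (y - 4)*(y + 4)^2*(y + 2)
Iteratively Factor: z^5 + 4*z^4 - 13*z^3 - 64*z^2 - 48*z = (z + 3)*(z^4 + z^3 - 16*z^2 - 16*z) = z*(z + 3)*(z^3 + z^2 - 16*z - 16) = z*(z + 1)*(z + 3)*(z^2 - 16) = z*(z + 1)*(z + 3)*(z + 4)*(z - 4)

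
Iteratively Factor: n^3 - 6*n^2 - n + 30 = (n - 3)*(n^2 - 3*n - 10) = (n - 5)*(n - 3)*(n + 2)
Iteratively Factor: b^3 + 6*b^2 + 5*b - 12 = (b + 4)*(b^2 + 2*b - 3) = (b - 1)*(b + 4)*(b + 3)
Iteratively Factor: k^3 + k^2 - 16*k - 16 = (k - 4)*(k^2 + 5*k + 4) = (k - 4)*(k + 1)*(k + 4)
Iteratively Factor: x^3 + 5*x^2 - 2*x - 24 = (x - 2)*(x^2 + 7*x + 12) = (x - 2)*(x + 3)*(x + 4)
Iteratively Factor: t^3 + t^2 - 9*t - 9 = (t + 1)*(t^2 - 9) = (t + 1)*(t + 3)*(t - 3)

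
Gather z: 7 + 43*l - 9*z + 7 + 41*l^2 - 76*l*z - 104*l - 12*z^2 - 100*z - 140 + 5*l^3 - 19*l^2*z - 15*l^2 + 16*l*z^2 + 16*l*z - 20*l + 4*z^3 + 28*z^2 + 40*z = 5*l^3 + 26*l^2 - 81*l + 4*z^3 + z^2*(16*l + 16) + z*(-19*l^2 - 60*l - 69) - 126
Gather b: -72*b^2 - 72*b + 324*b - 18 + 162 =-72*b^2 + 252*b + 144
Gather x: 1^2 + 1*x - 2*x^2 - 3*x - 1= -2*x^2 - 2*x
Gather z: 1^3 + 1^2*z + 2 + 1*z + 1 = 2*z + 4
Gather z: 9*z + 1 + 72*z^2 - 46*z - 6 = 72*z^2 - 37*z - 5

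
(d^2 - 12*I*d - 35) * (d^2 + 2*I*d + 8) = d^4 - 10*I*d^3 - 3*d^2 - 166*I*d - 280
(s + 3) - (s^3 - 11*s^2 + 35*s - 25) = -s^3 + 11*s^2 - 34*s + 28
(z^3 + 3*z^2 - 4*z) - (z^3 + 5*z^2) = -2*z^2 - 4*z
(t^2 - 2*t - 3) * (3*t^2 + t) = 3*t^4 - 5*t^3 - 11*t^2 - 3*t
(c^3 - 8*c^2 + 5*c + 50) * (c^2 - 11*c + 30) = c^5 - 19*c^4 + 123*c^3 - 245*c^2 - 400*c + 1500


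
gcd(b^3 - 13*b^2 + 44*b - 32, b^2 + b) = 1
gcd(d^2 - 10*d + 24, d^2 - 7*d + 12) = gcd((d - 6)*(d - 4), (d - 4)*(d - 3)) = d - 4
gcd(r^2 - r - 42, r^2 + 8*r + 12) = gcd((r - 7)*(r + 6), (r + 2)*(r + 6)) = r + 6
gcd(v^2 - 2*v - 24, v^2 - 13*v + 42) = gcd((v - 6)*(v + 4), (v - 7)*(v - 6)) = v - 6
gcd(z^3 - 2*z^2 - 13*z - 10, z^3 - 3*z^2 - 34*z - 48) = z + 2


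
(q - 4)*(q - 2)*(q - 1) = q^3 - 7*q^2 + 14*q - 8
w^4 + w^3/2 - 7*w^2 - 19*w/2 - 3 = (w - 3)*(w + 1/2)*(w + 1)*(w + 2)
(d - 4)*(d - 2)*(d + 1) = d^3 - 5*d^2 + 2*d + 8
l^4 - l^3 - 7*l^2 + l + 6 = (l - 3)*(l - 1)*(l + 1)*(l + 2)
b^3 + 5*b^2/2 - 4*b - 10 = (b - 2)*(b + 2)*(b + 5/2)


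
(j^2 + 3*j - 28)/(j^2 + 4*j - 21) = (j - 4)/(j - 3)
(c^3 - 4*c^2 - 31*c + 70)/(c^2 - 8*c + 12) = (c^2 - 2*c - 35)/(c - 6)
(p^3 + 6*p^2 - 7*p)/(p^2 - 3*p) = (p^2 + 6*p - 7)/(p - 3)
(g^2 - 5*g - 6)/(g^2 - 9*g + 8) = (g^2 - 5*g - 6)/(g^2 - 9*g + 8)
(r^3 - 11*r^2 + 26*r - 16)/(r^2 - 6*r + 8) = (r^2 - 9*r + 8)/(r - 4)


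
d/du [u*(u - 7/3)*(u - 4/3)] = 3*u^2 - 22*u/3 + 28/9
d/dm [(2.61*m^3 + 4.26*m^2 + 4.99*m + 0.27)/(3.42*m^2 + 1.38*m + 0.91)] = (8.9262*m^4 + 7.2036*m^3 - 4.06169999999999*m^2 + 5.9064*m + 4.1683)/(11.6964*m^4 + 9.4392*m^3 + 8.1288*m^2 + 2.5116*m + 0.8281)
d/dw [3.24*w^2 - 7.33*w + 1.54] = 6.48*w - 7.33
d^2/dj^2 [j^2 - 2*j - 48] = 2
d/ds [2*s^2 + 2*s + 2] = 4*s + 2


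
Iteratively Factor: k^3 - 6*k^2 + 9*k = (k - 3)*(k^2 - 3*k) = k*(k - 3)*(k - 3)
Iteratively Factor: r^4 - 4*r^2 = (r)*(r^3 - 4*r) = r^2*(r^2 - 4) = r^2*(r - 2)*(r + 2)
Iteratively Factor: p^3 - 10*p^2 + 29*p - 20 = (p - 1)*(p^2 - 9*p + 20) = (p - 4)*(p - 1)*(p - 5)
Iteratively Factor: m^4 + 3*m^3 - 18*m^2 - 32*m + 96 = (m - 3)*(m^3 + 6*m^2 - 32) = (m - 3)*(m + 4)*(m^2 + 2*m - 8) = (m - 3)*(m - 2)*(m + 4)*(m + 4)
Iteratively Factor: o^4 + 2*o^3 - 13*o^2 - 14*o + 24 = (o + 4)*(o^3 - 2*o^2 - 5*o + 6) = (o - 3)*(o + 4)*(o^2 + o - 2) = (o - 3)*(o - 1)*(o + 4)*(o + 2)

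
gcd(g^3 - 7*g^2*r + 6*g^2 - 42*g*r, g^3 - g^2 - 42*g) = g^2 + 6*g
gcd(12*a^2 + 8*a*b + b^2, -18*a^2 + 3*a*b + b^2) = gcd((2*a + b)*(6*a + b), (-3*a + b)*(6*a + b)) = 6*a + b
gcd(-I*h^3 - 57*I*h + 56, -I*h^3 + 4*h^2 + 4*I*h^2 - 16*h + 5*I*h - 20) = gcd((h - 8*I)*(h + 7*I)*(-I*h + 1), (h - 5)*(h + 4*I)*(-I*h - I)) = 1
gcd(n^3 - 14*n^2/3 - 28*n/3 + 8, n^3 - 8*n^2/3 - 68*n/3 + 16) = n^2 - 20*n/3 + 4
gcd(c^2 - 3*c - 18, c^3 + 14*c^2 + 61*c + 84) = c + 3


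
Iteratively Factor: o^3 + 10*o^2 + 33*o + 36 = (o + 3)*(o^2 + 7*o + 12) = (o + 3)^2*(o + 4)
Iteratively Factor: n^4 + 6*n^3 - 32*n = (n + 4)*(n^3 + 2*n^2 - 8*n) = (n + 4)^2*(n^2 - 2*n) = (n - 2)*(n + 4)^2*(n)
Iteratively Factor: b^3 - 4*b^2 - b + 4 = (b + 1)*(b^2 - 5*b + 4) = (b - 4)*(b + 1)*(b - 1)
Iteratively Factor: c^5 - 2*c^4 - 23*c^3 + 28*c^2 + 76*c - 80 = (c - 5)*(c^4 + 3*c^3 - 8*c^2 - 12*c + 16) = (c - 5)*(c - 1)*(c^3 + 4*c^2 - 4*c - 16) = (c - 5)*(c - 2)*(c - 1)*(c^2 + 6*c + 8) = (c - 5)*(c - 2)*(c - 1)*(c + 4)*(c + 2)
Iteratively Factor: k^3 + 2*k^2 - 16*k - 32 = (k + 4)*(k^2 - 2*k - 8) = (k - 4)*(k + 4)*(k + 2)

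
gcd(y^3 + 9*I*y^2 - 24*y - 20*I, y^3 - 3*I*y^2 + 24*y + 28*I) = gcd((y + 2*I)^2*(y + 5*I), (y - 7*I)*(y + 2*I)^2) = y^2 + 4*I*y - 4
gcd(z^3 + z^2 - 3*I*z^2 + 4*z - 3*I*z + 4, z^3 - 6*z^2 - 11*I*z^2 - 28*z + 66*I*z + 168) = z - 4*I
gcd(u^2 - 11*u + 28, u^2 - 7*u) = u - 7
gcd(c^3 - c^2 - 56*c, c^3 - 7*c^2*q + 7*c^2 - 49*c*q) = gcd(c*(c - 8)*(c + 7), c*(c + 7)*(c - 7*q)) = c^2 + 7*c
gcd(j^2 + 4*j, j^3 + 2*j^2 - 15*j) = j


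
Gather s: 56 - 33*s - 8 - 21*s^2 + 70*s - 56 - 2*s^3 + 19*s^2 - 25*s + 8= -2*s^3 - 2*s^2 + 12*s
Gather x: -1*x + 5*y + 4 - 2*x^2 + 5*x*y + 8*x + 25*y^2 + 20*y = -2*x^2 + x*(5*y + 7) + 25*y^2 + 25*y + 4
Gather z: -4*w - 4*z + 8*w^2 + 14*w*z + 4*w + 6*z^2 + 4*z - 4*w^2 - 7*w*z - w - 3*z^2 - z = 4*w^2 - w + 3*z^2 + z*(7*w - 1)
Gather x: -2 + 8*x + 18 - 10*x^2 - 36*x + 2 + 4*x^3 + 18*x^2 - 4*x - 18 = 4*x^3 + 8*x^2 - 32*x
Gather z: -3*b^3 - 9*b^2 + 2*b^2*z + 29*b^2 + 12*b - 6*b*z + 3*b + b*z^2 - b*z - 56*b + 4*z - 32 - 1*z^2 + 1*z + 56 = -3*b^3 + 20*b^2 - 41*b + z^2*(b - 1) + z*(2*b^2 - 7*b + 5) + 24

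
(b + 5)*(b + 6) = b^2 + 11*b + 30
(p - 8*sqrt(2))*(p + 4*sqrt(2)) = p^2 - 4*sqrt(2)*p - 64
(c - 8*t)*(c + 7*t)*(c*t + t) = c^3*t - c^2*t^2 + c^2*t - 56*c*t^3 - c*t^2 - 56*t^3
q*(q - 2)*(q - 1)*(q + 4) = q^4 + q^3 - 10*q^2 + 8*q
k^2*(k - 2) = k^3 - 2*k^2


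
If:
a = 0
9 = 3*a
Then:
No Solution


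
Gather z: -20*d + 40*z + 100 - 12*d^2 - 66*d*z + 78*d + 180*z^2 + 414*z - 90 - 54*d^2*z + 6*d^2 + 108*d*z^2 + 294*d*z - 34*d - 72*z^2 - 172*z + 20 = -6*d^2 + 24*d + z^2*(108*d + 108) + z*(-54*d^2 + 228*d + 282) + 30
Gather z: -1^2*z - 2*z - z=-4*z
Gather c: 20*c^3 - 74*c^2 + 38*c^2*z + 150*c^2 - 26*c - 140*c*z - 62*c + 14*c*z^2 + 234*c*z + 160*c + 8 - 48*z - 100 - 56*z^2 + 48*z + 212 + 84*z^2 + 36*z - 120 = 20*c^3 + c^2*(38*z + 76) + c*(14*z^2 + 94*z + 72) + 28*z^2 + 36*z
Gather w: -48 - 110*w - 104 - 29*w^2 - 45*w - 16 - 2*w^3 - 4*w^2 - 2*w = -2*w^3 - 33*w^2 - 157*w - 168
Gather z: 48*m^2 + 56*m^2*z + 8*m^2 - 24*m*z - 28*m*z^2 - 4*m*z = 56*m^2 - 28*m*z^2 + z*(56*m^2 - 28*m)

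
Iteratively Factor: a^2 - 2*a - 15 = (a - 5)*(a + 3)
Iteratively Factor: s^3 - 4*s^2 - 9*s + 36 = (s + 3)*(s^2 - 7*s + 12) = (s - 4)*(s + 3)*(s - 3)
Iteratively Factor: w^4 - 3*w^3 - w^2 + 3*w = (w)*(w^3 - 3*w^2 - w + 3) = w*(w - 1)*(w^2 - 2*w - 3) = w*(w - 1)*(w + 1)*(w - 3)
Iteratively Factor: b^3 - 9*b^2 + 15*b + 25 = (b + 1)*(b^2 - 10*b + 25) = (b - 5)*(b + 1)*(b - 5)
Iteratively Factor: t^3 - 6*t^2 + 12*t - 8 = (t - 2)*(t^2 - 4*t + 4) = (t - 2)^2*(t - 2)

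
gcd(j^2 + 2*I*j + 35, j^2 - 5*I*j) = j - 5*I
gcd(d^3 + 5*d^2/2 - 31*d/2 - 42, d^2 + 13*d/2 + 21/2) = d^2 + 13*d/2 + 21/2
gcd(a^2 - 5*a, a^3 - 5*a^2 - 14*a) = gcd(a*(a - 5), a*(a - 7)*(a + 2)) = a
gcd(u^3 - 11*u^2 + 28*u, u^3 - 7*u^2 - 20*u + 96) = 1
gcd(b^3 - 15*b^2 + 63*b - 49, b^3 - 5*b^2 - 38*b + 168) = b - 7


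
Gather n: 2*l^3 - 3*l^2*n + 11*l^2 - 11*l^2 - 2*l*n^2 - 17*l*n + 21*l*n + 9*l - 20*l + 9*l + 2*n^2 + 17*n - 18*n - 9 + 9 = 2*l^3 - 2*l + n^2*(2 - 2*l) + n*(-3*l^2 + 4*l - 1)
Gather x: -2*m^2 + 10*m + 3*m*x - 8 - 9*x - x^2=-2*m^2 + 10*m - x^2 + x*(3*m - 9) - 8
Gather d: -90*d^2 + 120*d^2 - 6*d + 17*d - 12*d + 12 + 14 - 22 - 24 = 30*d^2 - d - 20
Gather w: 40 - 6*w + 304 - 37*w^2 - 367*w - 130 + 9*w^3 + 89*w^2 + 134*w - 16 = 9*w^3 + 52*w^2 - 239*w + 198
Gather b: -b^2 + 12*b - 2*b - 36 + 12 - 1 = -b^2 + 10*b - 25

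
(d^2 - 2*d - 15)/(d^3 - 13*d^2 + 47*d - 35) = (d + 3)/(d^2 - 8*d + 7)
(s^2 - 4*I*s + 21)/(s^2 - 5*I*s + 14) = (s + 3*I)/(s + 2*I)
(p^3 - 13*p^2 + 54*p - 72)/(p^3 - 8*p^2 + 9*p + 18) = (p - 4)/(p + 1)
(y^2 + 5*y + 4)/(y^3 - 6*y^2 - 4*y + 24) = (y^2 + 5*y + 4)/(y^3 - 6*y^2 - 4*y + 24)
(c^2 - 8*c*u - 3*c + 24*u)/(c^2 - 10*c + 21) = (c - 8*u)/(c - 7)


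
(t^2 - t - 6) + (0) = t^2 - t - 6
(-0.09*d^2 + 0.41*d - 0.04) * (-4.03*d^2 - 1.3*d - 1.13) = 0.3627*d^4 - 1.5353*d^3 - 0.2701*d^2 - 0.4113*d + 0.0452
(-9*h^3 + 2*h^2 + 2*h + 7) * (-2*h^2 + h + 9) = 18*h^5 - 13*h^4 - 83*h^3 + 6*h^2 + 25*h + 63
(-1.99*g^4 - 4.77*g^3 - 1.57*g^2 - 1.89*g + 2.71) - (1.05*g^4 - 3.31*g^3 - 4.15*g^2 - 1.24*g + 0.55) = -3.04*g^4 - 1.46*g^3 + 2.58*g^2 - 0.65*g + 2.16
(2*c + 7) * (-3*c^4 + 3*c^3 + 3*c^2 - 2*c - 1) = -6*c^5 - 15*c^4 + 27*c^3 + 17*c^2 - 16*c - 7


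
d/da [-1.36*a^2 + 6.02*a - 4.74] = 6.02 - 2.72*a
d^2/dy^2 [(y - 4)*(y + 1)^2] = 6*y - 4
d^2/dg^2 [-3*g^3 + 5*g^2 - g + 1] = 10 - 18*g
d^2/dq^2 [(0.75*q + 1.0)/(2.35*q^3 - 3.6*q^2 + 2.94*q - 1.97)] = (24.85125*q^5 + 28.2*q^4 - 126.2835*q^3 + 160.8795*q^2 - 67.641*q + 11.7909)/(12.977875*q^9 - 59.643*q^8 + 140.07645*q^7 - 228.528375*q^6 + 275.24178*q^5 - 251.60886*q^4 + 177.875409*q^3 - 92.997396*q^2 + 34.229538*q - 7.645373)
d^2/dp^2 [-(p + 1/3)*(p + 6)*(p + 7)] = -6*p - 80/3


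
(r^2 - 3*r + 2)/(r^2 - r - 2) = (r - 1)/(r + 1)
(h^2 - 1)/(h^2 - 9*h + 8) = (h + 1)/(h - 8)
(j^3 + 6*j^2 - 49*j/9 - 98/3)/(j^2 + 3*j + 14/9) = (3*j^2 + 11*j - 42)/(3*j + 2)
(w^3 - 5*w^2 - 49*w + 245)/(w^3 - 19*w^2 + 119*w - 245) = (w + 7)/(w - 7)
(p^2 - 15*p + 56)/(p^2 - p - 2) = (-p^2 + 15*p - 56)/(-p^2 + p + 2)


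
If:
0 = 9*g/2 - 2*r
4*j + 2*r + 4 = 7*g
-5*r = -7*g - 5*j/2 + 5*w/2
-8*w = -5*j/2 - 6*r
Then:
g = -440/1893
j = -2168/1893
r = -330/631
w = -1420/1893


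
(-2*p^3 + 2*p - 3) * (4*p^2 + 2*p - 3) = -8*p^5 - 4*p^4 + 14*p^3 - 8*p^2 - 12*p + 9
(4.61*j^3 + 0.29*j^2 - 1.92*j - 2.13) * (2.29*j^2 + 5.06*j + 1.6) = 10.5569*j^5 + 23.9907*j^4 + 4.4466*j^3 - 14.1289*j^2 - 13.8498*j - 3.408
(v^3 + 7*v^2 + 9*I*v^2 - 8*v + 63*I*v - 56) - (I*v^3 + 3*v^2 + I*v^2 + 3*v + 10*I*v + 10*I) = v^3 - I*v^3 + 4*v^2 + 8*I*v^2 - 11*v + 53*I*v - 56 - 10*I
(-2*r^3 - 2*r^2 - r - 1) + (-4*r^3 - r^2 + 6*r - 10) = -6*r^3 - 3*r^2 + 5*r - 11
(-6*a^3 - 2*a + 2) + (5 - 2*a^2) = -6*a^3 - 2*a^2 - 2*a + 7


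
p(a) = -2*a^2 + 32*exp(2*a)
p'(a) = -4*a + 64*exp(2*a)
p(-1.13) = 0.79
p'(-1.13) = 11.20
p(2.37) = 3650.66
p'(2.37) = 7314.31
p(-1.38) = -1.78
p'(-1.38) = 9.57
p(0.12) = 40.65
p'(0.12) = 80.88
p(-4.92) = -48.41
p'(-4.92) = 19.68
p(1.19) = 342.92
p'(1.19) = 686.75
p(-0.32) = 16.67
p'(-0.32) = 35.03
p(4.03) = 101256.80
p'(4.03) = 202562.45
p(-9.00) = -162.00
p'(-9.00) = 36.00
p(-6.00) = -72.00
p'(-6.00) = 24.00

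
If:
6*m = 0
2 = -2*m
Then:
No Solution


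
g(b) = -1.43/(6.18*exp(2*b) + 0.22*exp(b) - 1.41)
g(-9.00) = 1.01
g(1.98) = -0.00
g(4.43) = -0.00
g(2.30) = -0.00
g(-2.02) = 1.12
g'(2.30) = 0.00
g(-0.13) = -0.40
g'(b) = -1.43*(-12.36*exp(2*b) - 0.22*exp(b))/(6.18*exp(2*b) + 0.22*exp(b) - 1.41)^2 = (17.6748*exp(b) + 0.3146)*exp(b)/(6.18*exp(2*b) + 0.22*exp(b) - 1.41)^2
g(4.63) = -0.00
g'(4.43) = 0.00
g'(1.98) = 0.01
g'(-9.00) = 0.00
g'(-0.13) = 1.10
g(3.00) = 0.00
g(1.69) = -0.01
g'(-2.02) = 0.22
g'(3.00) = 0.00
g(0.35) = -0.13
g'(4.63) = 0.00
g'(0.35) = 0.28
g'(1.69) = 0.02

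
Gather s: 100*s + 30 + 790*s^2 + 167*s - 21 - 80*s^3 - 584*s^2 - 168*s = -80*s^3 + 206*s^2 + 99*s + 9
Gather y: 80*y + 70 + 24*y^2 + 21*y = 24*y^2 + 101*y + 70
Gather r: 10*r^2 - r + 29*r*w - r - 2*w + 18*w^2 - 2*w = 10*r^2 + r*(29*w - 2) + 18*w^2 - 4*w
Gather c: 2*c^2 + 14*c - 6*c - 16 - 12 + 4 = 2*c^2 + 8*c - 24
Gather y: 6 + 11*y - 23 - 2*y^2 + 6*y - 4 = -2*y^2 + 17*y - 21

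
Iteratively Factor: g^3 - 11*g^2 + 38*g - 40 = (g - 4)*(g^2 - 7*g + 10) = (g - 4)*(g - 2)*(g - 5)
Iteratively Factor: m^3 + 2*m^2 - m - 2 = (m + 2)*(m^2 - 1) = (m - 1)*(m + 2)*(m + 1)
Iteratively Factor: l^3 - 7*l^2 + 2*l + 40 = (l - 5)*(l^2 - 2*l - 8) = (l - 5)*(l - 4)*(l + 2)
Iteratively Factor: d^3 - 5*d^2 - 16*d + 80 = (d - 4)*(d^2 - d - 20) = (d - 4)*(d + 4)*(d - 5)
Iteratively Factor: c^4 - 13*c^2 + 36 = (c + 2)*(c^3 - 2*c^2 - 9*c + 18) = (c - 3)*(c + 2)*(c^2 + c - 6) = (c - 3)*(c - 2)*(c + 2)*(c + 3)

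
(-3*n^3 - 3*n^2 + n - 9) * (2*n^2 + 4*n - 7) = -6*n^5 - 18*n^4 + 11*n^3 + 7*n^2 - 43*n + 63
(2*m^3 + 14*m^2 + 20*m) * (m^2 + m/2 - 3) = 2*m^5 + 15*m^4 + 21*m^3 - 32*m^2 - 60*m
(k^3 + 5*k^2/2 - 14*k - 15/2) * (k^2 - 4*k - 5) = k^5 - 3*k^4/2 - 29*k^3 + 36*k^2 + 100*k + 75/2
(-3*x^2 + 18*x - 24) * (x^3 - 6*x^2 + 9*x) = -3*x^5 + 36*x^4 - 159*x^3 + 306*x^2 - 216*x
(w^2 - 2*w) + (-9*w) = w^2 - 11*w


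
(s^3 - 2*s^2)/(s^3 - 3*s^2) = (s - 2)/(s - 3)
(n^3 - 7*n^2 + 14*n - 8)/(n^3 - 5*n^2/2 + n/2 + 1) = 2*(n - 4)/(2*n + 1)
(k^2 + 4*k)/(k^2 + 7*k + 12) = k/(k + 3)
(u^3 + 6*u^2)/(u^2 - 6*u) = u*(u + 6)/(u - 6)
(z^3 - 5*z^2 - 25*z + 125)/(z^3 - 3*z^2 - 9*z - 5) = (z^2 - 25)/(z^2 + 2*z + 1)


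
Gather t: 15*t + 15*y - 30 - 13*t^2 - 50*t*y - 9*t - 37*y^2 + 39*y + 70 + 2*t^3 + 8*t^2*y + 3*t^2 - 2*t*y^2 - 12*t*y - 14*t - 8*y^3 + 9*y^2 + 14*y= 2*t^3 + t^2*(8*y - 10) + t*(-2*y^2 - 62*y - 8) - 8*y^3 - 28*y^2 + 68*y + 40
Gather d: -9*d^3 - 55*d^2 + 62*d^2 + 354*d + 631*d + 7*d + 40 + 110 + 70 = -9*d^3 + 7*d^2 + 992*d + 220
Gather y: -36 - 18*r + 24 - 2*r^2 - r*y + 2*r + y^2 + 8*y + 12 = -2*r^2 - 16*r + y^2 + y*(8 - r)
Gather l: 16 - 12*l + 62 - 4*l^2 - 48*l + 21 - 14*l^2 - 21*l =-18*l^2 - 81*l + 99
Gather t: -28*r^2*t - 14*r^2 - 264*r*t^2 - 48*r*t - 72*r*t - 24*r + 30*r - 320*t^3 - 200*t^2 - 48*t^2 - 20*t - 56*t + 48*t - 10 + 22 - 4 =-14*r^2 + 6*r - 320*t^3 + t^2*(-264*r - 248) + t*(-28*r^2 - 120*r - 28) + 8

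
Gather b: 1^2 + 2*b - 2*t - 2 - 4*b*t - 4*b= b*(-4*t - 2) - 2*t - 1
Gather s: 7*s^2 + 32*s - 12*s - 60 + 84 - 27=7*s^2 + 20*s - 3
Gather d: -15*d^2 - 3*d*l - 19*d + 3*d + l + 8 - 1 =-15*d^2 + d*(-3*l - 16) + l + 7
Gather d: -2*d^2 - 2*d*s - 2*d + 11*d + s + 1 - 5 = -2*d^2 + d*(9 - 2*s) + s - 4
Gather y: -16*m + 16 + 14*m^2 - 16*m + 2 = 14*m^2 - 32*m + 18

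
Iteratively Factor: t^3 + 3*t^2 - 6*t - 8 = (t + 1)*(t^2 + 2*t - 8) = (t + 1)*(t + 4)*(t - 2)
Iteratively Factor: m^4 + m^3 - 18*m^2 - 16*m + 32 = (m + 2)*(m^3 - m^2 - 16*m + 16) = (m - 1)*(m + 2)*(m^2 - 16) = (m - 1)*(m + 2)*(m + 4)*(m - 4)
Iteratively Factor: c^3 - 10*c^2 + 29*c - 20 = (c - 1)*(c^2 - 9*c + 20) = (c - 5)*(c - 1)*(c - 4)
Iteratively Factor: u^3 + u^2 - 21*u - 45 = (u - 5)*(u^2 + 6*u + 9) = (u - 5)*(u + 3)*(u + 3)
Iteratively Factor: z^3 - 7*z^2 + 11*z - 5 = (z - 5)*(z^2 - 2*z + 1) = (z - 5)*(z - 1)*(z - 1)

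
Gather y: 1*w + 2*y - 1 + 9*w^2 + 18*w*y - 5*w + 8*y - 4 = 9*w^2 - 4*w + y*(18*w + 10) - 5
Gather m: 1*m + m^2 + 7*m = m^2 + 8*m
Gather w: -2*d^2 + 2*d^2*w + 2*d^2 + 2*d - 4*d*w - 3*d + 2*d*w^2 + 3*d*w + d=2*d*w^2 + w*(2*d^2 - d)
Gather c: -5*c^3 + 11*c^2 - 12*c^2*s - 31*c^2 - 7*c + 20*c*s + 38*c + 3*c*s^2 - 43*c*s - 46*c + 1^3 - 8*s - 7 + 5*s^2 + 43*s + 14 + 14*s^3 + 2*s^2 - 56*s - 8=-5*c^3 + c^2*(-12*s - 20) + c*(3*s^2 - 23*s - 15) + 14*s^3 + 7*s^2 - 21*s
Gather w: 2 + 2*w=2*w + 2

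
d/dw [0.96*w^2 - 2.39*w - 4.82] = 1.92*w - 2.39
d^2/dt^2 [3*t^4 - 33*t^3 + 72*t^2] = 36*t^2 - 198*t + 144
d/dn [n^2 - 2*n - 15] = 2*n - 2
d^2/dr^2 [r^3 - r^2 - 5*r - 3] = 6*r - 2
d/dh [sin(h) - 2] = cos(h)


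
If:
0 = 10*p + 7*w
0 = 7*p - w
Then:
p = 0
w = 0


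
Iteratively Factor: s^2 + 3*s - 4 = (s - 1)*(s + 4)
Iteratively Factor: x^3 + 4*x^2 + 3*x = (x + 1)*(x^2 + 3*x) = (x + 1)*(x + 3)*(x)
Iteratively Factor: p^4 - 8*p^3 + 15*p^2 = (p)*(p^3 - 8*p^2 + 15*p) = p*(p - 5)*(p^2 - 3*p) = p*(p - 5)*(p - 3)*(p)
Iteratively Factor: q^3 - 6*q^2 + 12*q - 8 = (q - 2)*(q^2 - 4*q + 4) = (q - 2)^2*(q - 2)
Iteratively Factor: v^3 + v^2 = (v + 1)*(v^2) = v*(v + 1)*(v)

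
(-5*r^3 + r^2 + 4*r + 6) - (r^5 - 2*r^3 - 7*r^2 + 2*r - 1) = -r^5 - 3*r^3 + 8*r^2 + 2*r + 7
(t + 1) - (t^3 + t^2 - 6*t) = -t^3 - t^2 + 7*t + 1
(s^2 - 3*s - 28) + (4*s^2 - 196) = 5*s^2 - 3*s - 224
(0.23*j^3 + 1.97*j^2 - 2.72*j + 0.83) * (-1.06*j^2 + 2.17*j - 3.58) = -0.2438*j^5 - 1.5891*j^4 + 6.3347*j^3 - 13.8348*j^2 + 11.5387*j - 2.9714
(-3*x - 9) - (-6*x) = 3*x - 9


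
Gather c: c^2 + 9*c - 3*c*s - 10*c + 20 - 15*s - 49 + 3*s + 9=c^2 + c*(-3*s - 1) - 12*s - 20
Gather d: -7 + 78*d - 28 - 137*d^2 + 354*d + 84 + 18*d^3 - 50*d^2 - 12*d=18*d^3 - 187*d^2 + 420*d + 49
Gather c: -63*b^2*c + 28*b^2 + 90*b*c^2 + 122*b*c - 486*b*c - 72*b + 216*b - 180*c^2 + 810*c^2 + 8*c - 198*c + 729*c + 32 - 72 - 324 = 28*b^2 + 144*b + c^2*(90*b + 630) + c*(-63*b^2 - 364*b + 539) - 364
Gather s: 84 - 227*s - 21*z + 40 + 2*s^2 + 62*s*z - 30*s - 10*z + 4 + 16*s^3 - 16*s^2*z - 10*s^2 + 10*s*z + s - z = 16*s^3 + s^2*(-16*z - 8) + s*(72*z - 256) - 32*z + 128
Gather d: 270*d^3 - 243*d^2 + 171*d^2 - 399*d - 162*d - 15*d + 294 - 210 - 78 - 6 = 270*d^3 - 72*d^2 - 576*d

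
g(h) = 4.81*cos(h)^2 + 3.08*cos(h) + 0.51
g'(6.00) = 3.44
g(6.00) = 7.90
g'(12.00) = 6.01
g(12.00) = 6.53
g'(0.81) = -7.03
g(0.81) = 4.92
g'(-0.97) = 7.03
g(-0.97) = 3.79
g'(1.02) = -6.91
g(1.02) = 3.44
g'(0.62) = -6.34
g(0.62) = 6.20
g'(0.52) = -5.68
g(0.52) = 6.81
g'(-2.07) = -1.34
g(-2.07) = 0.14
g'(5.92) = 4.29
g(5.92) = 7.59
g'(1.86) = -0.32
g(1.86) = 0.02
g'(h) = -9.62*sin(h)*cos(h) - 3.08*sin(h)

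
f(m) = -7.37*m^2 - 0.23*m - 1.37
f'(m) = -14.74*m - 0.23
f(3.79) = -108.11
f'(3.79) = -56.09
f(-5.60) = -231.21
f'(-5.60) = 82.31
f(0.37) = -2.46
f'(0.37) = -5.68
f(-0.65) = -4.33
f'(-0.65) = 9.35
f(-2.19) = -36.21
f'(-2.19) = 32.05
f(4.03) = -121.99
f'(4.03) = -59.63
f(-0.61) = -3.97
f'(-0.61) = 8.76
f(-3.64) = -98.18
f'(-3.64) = 53.42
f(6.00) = -268.07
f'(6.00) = -88.67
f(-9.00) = -596.27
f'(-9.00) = 132.43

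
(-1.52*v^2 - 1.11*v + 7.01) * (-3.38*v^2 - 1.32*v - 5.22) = 5.1376*v^4 + 5.7582*v^3 - 14.2942*v^2 - 3.459*v - 36.5922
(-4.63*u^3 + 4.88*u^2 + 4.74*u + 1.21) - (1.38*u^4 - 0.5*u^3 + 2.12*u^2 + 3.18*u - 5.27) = -1.38*u^4 - 4.13*u^3 + 2.76*u^2 + 1.56*u + 6.48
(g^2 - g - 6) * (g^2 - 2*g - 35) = g^4 - 3*g^3 - 39*g^2 + 47*g + 210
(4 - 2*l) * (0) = 0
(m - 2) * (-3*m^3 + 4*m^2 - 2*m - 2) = -3*m^4 + 10*m^3 - 10*m^2 + 2*m + 4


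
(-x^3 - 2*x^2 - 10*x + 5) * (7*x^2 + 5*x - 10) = -7*x^5 - 19*x^4 - 70*x^3 + 5*x^2 + 125*x - 50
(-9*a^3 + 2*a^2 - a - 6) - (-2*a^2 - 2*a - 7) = -9*a^3 + 4*a^2 + a + 1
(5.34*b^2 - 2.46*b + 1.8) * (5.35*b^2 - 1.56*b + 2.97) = 28.569*b^4 - 21.4914*b^3 + 29.3274*b^2 - 10.1142*b + 5.346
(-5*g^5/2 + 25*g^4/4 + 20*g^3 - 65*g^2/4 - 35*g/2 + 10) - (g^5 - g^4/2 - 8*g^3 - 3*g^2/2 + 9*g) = -7*g^5/2 + 27*g^4/4 + 28*g^3 - 59*g^2/4 - 53*g/2 + 10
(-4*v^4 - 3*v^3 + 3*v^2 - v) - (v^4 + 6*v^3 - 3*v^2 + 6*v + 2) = -5*v^4 - 9*v^3 + 6*v^2 - 7*v - 2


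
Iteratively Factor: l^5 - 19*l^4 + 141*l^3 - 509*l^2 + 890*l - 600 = (l - 5)*(l^4 - 14*l^3 + 71*l^2 - 154*l + 120) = (l - 5)*(l - 3)*(l^3 - 11*l^2 + 38*l - 40) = (l - 5)*(l - 3)*(l - 2)*(l^2 - 9*l + 20) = (l - 5)^2*(l - 3)*(l - 2)*(l - 4)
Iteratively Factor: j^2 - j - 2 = (j - 2)*(j + 1)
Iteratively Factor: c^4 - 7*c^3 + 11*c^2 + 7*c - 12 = (c - 3)*(c^3 - 4*c^2 - c + 4) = (c - 4)*(c - 3)*(c^2 - 1) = (c - 4)*(c - 3)*(c - 1)*(c + 1)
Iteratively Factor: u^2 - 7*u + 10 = (u - 2)*(u - 5)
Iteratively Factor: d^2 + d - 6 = (d + 3)*(d - 2)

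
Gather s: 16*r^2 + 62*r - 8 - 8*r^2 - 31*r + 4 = 8*r^2 + 31*r - 4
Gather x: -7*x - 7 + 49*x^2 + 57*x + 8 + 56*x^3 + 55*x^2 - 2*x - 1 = 56*x^3 + 104*x^2 + 48*x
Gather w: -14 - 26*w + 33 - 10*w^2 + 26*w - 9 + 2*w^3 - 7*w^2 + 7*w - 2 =2*w^3 - 17*w^2 + 7*w + 8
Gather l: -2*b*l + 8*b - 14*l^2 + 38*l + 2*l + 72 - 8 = 8*b - 14*l^2 + l*(40 - 2*b) + 64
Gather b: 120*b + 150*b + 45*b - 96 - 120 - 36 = 315*b - 252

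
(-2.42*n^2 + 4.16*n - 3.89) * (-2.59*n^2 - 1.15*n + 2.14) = 6.2678*n^4 - 7.9914*n^3 + 0.112299999999999*n^2 + 13.3759*n - 8.3246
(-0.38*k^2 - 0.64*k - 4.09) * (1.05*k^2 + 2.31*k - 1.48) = -0.399*k^4 - 1.5498*k^3 - 5.2105*k^2 - 8.5007*k + 6.0532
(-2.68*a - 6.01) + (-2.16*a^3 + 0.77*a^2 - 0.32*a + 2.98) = -2.16*a^3 + 0.77*a^2 - 3.0*a - 3.03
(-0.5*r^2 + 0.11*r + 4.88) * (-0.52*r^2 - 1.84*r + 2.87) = 0.26*r^4 + 0.8628*r^3 - 4.175*r^2 - 8.6635*r + 14.0056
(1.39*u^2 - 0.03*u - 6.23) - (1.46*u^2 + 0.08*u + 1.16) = -0.0700000000000001*u^2 - 0.11*u - 7.39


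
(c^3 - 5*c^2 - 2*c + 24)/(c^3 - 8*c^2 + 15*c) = (c^2 - 2*c - 8)/(c*(c - 5))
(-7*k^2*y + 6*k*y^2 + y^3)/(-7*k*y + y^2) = (7*k^2 - 6*k*y - y^2)/(7*k - y)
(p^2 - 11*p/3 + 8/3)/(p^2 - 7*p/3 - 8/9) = 3*(p - 1)/(3*p + 1)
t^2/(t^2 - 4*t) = t/(t - 4)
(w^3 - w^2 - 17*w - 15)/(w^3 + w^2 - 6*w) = (w^2 - 4*w - 5)/(w*(w - 2))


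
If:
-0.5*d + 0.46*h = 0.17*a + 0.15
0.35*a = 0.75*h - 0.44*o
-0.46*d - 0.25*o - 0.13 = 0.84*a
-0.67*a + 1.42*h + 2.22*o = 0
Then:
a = 0.01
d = -0.30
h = 0.00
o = 0.00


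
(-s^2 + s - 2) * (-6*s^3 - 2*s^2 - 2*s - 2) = 6*s^5 - 4*s^4 + 12*s^3 + 4*s^2 + 2*s + 4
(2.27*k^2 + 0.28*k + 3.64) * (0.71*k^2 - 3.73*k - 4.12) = 1.6117*k^4 - 8.2683*k^3 - 7.8124*k^2 - 14.7308*k - 14.9968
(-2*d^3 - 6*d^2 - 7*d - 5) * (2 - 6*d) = 12*d^4 + 32*d^3 + 30*d^2 + 16*d - 10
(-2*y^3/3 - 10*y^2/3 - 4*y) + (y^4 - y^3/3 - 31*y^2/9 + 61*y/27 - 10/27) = y^4 - y^3 - 61*y^2/9 - 47*y/27 - 10/27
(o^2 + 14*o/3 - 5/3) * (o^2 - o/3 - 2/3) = o^4 + 13*o^3/3 - 35*o^2/9 - 23*o/9 + 10/9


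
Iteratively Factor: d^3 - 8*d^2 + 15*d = (d - 3)*(d^2 - 5*d) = d*(d - 3)*(d - 5)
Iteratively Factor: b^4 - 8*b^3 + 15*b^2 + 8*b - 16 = (b - 1)*(b^3 - 7*b^2 + 8*b + 16) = (b - 1)*(b + 1)*(b^2 - 8*b + 16) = (b - 4)*(b - 1)*(b + 1)*(b - 4)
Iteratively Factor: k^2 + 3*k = (k + 3)*(k)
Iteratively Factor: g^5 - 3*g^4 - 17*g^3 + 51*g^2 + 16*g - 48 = (g - 3)*(g^4 - 17*g^2 + 16) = (g - 3)*(g + 1)*(g^3 - g^2 - 16*g + 16) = (g - 3)*(g - 1)*(g + 1)*(g^2 - 16) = (g - 4)*(g - 3)*(g - 1)*(g + 1)*(g + 4)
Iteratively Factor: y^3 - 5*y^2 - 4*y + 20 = (y - 5)*(y^2 - 4) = (y - 5)*(y - 2)*(y + 2)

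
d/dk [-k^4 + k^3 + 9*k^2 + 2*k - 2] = -4*k^3 + 3*k^2 + 18*k + 2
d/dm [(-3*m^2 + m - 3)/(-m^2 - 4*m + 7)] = (13*m^2 - 48*m - 5)/(m^4 + 8*m^3 + 2*m^2 - 56*m + 49)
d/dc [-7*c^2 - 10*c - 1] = -14*c - 10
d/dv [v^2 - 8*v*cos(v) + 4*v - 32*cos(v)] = 8*v*sin(v) + 2*v + 32*sin(v) - 8*cos(v) + 4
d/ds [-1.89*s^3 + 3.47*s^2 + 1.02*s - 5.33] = -5.67*s^2 + 6.94*s + 1.02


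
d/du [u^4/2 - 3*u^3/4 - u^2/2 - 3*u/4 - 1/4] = 2*u^3 - 9*u^2/4 - u - 3/4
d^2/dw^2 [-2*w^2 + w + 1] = -4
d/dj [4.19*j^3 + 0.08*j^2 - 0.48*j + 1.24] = 12.57*j^2 + 0.16*j - 0.48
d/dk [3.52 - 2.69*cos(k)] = 2.69*sin(k)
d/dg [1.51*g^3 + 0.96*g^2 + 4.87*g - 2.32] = 4.53*g^2 + 1.92*g + 4.87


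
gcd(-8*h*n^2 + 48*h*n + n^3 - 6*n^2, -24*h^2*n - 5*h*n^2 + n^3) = 8*h*n - n^2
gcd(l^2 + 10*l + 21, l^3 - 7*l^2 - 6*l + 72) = l + 3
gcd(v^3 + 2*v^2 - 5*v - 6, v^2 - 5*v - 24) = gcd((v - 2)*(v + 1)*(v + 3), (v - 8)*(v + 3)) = v + 3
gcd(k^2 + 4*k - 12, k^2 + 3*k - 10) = k - 2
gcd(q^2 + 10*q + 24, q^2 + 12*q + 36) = q + 6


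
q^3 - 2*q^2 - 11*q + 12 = (q - 4)*(q - 1)*(q + 3)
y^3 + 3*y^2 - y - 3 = (y - 1)*(y + 1)*(y + 3)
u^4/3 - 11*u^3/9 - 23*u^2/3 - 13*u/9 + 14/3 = (u/3 + 1/3)*(u - 7)*(u - 2/3)*(u + 3)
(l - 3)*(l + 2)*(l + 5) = l^3 + 4*l^2 - 11*l - 30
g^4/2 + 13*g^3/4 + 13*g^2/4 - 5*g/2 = g*(g/2 + 1)*(g - 1/2)*(g + 5)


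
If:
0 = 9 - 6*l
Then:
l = 3/2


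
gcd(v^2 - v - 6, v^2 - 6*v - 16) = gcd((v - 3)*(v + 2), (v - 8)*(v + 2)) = v + 2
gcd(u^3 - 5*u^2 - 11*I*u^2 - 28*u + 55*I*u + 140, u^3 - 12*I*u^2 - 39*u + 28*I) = u^2 - 11*I*u - 28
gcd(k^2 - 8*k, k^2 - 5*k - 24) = k - 8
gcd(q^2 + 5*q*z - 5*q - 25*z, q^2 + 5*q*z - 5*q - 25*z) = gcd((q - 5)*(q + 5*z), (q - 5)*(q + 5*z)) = q^2 + 5*q*z - 5*q - 25*z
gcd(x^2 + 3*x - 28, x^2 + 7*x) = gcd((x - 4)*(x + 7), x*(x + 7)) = x + 7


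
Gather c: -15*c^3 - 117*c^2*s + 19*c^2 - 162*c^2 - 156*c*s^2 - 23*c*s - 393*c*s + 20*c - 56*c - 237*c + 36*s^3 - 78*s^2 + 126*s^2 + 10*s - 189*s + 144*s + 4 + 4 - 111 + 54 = -15*c^3 + c^2*(-117*s - 143) + c*(-156*s^2 - 416*s - 273) + 36*s^3 + 48*s^2 - 35*s - 49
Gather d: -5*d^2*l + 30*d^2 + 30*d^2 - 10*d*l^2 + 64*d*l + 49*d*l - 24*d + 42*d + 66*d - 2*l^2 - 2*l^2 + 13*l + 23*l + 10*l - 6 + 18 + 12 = d^2*(60 - 5*l) + d*(-10*l^2 + 113*l + 84) - 4*l^2 + 46*l + 24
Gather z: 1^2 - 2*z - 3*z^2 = -3*z^2 - 2*z + 1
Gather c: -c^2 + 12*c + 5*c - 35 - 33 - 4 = -c^2 + 17*c - 72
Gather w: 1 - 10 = -9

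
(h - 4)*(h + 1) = h^2 - 3*h - 4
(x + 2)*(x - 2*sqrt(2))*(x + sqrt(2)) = x^3 - sqrt(2)*x^2 + 2*x^2 - 4*x - 2*sqrt(2)*x - 8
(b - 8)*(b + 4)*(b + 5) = b^3 + b^2 - 52*b - 160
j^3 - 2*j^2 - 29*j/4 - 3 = (j - 4)*(j + 1/2)*(j + 3/2)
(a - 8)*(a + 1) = a^2 - 7*a - 8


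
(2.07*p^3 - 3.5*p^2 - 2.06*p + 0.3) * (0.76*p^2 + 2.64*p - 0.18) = 1.5732*p^5 + 2.8048*p^4 - 11.1782*p^3 - 4.5804*p^2 + 1.1628*p - 0.054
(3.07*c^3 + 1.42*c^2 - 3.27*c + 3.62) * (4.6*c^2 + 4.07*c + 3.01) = 14.122*c^5 + 19.0269*c^4 - 0.0218999999999987*c^3 + 7.6173*c^2 + 4.8907*c + 10.8962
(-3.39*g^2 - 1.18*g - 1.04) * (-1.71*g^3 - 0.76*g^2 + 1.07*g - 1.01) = 5.7969*g^5 + 4.5942*g^4 - 0.952100000000001*g^3 + 2.9517*g^2 + 0.079*g + 1.0504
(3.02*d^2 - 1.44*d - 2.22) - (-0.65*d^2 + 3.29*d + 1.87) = 3.67*d^2 - 4.73*d - 4.09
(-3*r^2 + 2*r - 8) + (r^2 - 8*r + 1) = -2*r^2 - 6*r - 7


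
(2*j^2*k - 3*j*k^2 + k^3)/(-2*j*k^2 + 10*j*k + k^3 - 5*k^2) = (-j + k)/(k - 5)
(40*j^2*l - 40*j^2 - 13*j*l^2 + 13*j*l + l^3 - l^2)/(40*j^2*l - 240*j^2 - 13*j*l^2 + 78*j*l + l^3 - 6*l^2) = (l - 1)/(l - 6)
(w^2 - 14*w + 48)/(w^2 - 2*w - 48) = (w - 6)/(w + 6)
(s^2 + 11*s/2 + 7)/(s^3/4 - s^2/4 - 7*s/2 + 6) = 2*(2*s^2 + 11*s + 14)/(s^3 - s^2 - 14*s + 24)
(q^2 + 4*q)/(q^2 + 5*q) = (q + 4)/(q + 5)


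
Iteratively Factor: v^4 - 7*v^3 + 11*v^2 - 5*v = (v - 1)*(v^3 - 6*v^2 + 5*v) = v*(v - 1)*(v^2 - 6*v + 5) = v*(v - 1)^2*(v - 5)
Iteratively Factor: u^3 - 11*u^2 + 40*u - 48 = (u - 4)*(u^2 - 7*u + 12) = (u - 4)^2*(u - 3)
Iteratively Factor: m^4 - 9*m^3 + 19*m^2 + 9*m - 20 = (m - 5)*(m^3 - 4*m^2 - m + 4) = (m - 5)*(m + 1)*(m^2 - 5*m + 4) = (m - 5)*(m - 4)*(m + 1)*(m - 1)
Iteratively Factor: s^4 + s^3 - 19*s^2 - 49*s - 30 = (s - 5)*(s^3 + 6*s^2 + 11*s + 6) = (s - 5)*(s + 1)*(s^2 + 5*s + 6) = (s - 5)*(s + 1)*(s + 2)*(s + 3)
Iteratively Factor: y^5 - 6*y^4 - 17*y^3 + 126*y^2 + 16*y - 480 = (y + 2)*(y^4 - 8*y^3 - y^2 + 128*y - 240) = (y - 4)*(y + 2)*(y^3 - 4*y^2 - 17*y + 60) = (y - 5)*(y - 4)*(y + 2)*(y^2 + y - 12) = (y - 5)*(y - 4)*(y - 3)*(y + 2)*(y + 4)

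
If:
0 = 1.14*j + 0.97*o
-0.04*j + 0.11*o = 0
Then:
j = 0.00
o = 0.00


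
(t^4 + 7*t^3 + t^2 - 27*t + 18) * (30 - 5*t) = -5*t^5 - 5*t^4 + 205*t^3 + 165*t^2 - 900*t + 540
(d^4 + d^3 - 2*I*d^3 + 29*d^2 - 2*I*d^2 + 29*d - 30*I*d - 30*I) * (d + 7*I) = d^5 + d^4 + 5*I*d^4 + 43*d^3 + 5*I*d^3 + 43*d^2 + 173*I*d^2 + 210*d + 173*I*d + 210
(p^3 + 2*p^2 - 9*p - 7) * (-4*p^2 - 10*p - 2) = -4*p^5 - 18*p^4 + 14*p^3 + 114*p^2 + 88*p + 14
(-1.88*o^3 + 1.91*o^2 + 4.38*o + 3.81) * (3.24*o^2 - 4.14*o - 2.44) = -6.0912*o^5 + 13.9716*o^4 + 10.871*o^3 - 10.4492*o^2 - 26.4606*o - 9.2964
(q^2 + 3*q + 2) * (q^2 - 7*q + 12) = q^4 - 4*q^3 - 7*q^2 + 22*q + 24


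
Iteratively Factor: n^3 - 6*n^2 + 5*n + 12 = (n - 4)*(n^2 - 2*n - 3) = (n - 4)*(n + 1)*(n - 3)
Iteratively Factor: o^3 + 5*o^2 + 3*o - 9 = (o + 3)*(o^2 + 2*o - 3) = (o - 1)*(o + 3)*(o + 3)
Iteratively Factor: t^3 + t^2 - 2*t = (t - 1)*(t^2 + 2*t) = (t - 1)*(t + 2)*(t)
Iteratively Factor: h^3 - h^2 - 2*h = (h)*(h^2 - h - 2) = h*(h - 2)*(h + 1)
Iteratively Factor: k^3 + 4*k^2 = (k)*(k^2 + 4*k) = k^2*(k + 4)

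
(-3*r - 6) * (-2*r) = 6*r^2 + 12*r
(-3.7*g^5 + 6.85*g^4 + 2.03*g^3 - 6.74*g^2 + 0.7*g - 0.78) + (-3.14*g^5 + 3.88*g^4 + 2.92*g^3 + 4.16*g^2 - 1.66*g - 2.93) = -6.84*g^5 + 10.73*g^4 + 4.95*g^3 - 2.58*g^2 - 0.96*g - 3.71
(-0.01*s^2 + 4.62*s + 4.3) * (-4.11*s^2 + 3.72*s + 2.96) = 0.0411*s^4 - 19.0254*s^3 - 0.516199999999998*s^2 + 29.6712*s + 12.728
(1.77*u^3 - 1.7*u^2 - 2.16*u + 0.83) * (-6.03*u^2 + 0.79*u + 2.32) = -10.6731*u^5 + 11.6493*u^4 + 15.7882*u^3 - 10.6553*u^2 - 4.3555*u + 1.9256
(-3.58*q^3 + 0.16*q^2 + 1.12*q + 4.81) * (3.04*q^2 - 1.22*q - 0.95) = -10.8832*q^5 + 4.854*q^4 + 6.6106*q^3 + 13.104*q^2 - 6.9322*q - 4.5695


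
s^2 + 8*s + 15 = (s + 3)*(s + 5)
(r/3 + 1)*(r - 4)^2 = r^3/3 - 5*r^2/3 - 8*r/3 + 16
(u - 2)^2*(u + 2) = u^3 - 2*u^2 - 4*u + 8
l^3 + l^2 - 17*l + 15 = (l - 3)*(l - 1)*(l + 5)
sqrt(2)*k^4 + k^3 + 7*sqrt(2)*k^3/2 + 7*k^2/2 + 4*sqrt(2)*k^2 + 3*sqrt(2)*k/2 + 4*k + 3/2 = (k + 1)*(k + 3/2)*(k + sqrt(2)/2)*(sqrt(2)*k + sqrt(2))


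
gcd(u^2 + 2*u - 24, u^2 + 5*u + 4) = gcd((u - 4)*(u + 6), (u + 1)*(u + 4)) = 1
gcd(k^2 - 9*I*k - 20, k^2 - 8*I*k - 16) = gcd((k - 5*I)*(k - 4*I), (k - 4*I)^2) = k - 4*I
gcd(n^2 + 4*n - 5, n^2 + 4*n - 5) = n^2 + 4*n - 5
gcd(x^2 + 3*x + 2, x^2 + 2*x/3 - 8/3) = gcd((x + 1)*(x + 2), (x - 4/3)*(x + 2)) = x + 2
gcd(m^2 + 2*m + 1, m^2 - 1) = m + 1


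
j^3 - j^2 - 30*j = j*(j - 6)*(j + 5)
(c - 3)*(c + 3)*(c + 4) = c^3 + 4*c^2 - 9*c - 36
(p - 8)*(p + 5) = p^2 - 3*p - 40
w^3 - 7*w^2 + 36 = (w - 6)*(w - 3)*(w + 2)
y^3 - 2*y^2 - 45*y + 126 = (y - 6)*(y - 3)*(y + 7)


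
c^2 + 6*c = c*(c + 6)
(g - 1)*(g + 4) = g^2 + 3*g - 4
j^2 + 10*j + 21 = (j + 3)*(j + 7)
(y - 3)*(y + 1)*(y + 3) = y^3 + y^2 - 9*y - 9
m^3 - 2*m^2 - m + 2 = (m - 2)*(m - 1)*(m + 1)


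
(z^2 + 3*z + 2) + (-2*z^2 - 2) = -z^2 + 3*z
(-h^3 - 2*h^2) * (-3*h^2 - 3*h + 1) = 3*h^5 + 9*h^4 + 5*h^3 - 2*h^2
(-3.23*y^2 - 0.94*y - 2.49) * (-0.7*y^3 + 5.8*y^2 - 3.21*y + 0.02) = 2.261*y^5 - 18.076*y^4 + 6.6593*y^3 - 11.4892*y^2 + 7.9741*y - 0.0498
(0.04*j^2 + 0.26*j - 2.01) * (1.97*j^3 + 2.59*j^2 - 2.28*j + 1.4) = 0.0788*j^5 + 0.6158*j^4 - 3.3775*j^3 - 5.7427*j^2 + 4.9468*j - 2.814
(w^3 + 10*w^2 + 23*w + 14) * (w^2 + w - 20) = w^5 + 11*w^4 + 13*w^3 - 163*w^2 - 446*w - 280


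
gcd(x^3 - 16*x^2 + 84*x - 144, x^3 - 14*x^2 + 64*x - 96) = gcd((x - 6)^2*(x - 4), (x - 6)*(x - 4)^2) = x^2 - 10*x + 24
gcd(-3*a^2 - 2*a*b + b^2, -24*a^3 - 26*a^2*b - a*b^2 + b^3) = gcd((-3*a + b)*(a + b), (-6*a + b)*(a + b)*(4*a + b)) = a + b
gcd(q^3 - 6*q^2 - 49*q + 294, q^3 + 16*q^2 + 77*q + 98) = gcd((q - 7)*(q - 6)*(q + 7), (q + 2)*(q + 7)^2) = q + 7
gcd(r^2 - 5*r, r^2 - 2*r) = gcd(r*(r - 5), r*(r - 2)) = r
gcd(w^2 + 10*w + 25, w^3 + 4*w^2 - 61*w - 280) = w + 5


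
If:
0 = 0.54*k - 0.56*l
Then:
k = 1.03703703703704*l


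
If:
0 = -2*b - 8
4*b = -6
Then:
No Solution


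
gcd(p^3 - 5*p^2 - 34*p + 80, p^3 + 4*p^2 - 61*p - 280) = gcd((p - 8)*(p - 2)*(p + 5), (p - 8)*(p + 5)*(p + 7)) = p^2 - 3*p - 40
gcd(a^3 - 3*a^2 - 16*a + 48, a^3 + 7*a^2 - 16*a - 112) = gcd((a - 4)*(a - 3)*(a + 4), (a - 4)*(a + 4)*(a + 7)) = a^2 - 16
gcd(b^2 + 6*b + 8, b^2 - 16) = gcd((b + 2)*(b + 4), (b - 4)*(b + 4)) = b + 4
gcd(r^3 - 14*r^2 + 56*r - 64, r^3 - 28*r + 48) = r^2 - 6*r + 8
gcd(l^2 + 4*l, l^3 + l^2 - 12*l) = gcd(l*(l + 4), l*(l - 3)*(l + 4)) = l^2 + 4*l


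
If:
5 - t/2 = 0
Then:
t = 10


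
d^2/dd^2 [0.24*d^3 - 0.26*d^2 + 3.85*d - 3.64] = 1.44*d - 0.52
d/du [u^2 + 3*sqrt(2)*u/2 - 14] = 2*u + 3*sqrt(2)/2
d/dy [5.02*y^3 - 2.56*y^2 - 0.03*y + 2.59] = 15.06*y^2 - 5.12*y - 0.03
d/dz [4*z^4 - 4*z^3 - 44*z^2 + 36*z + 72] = 16*z^3 - 12*z^2 - 88*z + 36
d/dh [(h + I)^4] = 4*(h + I)^3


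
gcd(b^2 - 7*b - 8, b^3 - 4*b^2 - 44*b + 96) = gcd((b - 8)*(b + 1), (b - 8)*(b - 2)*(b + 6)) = b - 8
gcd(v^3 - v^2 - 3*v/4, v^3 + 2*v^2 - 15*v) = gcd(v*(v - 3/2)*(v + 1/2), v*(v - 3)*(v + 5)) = v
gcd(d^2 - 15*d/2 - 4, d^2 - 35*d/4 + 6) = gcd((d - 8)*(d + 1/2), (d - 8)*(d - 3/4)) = d - 8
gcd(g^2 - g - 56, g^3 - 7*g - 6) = 1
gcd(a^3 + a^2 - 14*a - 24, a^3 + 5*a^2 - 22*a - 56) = a^2 - 2*a - 8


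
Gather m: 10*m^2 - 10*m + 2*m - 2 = 10*m^2 - 8*m - 2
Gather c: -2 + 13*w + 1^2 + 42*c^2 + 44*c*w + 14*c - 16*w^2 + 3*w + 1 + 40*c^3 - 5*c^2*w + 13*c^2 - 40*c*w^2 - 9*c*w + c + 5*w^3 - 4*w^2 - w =40*c^3 + c^2*(55 - 5*w) + c*(-40*w^2 + 35*w + 15) + 5*w^3 - 20*w^2 + 15*w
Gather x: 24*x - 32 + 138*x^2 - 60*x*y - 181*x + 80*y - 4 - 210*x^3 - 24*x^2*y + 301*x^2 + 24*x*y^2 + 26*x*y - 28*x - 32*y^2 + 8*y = -210*x^3 + x^2*(439 - 24*y) + x*(24*y^2 - 34*y - 185) - 32*y^2 + 88*y - 36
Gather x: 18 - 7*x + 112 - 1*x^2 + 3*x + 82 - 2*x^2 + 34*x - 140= -3*x^2 + 30*x + 72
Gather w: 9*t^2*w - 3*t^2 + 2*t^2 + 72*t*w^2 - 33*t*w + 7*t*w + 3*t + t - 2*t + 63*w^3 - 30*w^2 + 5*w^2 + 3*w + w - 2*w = -t^2 + 2*t + 63*w^3 + w^2*(72*t - 25) + w*(9*t^2 - 26*t + 2)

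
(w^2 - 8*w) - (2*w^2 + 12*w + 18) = -w^2 - 20*w - 18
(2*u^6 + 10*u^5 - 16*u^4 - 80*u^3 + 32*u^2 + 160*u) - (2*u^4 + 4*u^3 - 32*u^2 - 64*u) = 2*u^6 + 10*u^5 - 18*u^4 - 84*u^3 + 64*u^2 + 224*u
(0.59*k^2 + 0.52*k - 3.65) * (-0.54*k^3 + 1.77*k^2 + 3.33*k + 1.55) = -0.3186*k^5 + 0.7635*k^4 + 4.8561*k^3 - 3.8144*k^2 - 11.3485*k - 5.6575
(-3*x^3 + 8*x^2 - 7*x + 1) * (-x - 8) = 3*x^4 + 16*x^3 - 57*x^2 + 55*x - 8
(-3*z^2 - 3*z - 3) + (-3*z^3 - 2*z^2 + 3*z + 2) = -3*z^3 - 5*z^2 - 1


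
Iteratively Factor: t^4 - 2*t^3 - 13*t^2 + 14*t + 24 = (t + 1)*(t^3 - 3*t^2 - 10*t + 24) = (t + 1)*(t + 3)*(t^2 - 6*t + 8) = (t - 2)*(t + 1)*(t + 3)*(t - 4)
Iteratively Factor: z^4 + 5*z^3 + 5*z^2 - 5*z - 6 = (z + 1)*(z^3 + 4*z^2 + z - 6) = (z - 1)*(z + 1)*(z^2 + 5*z + 6) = (z - 1)*(z + 1)*(z + 3)*(z + 2)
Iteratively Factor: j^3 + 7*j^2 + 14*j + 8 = (j + 2)*(j^2 + 5*j + 4) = (j + 1)*(j + 2)*(j + 4)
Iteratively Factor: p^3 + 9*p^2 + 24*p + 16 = (p + 1)*(p^2 + 8*p + 16) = (p + 1)*(p + 4)*(p + 4)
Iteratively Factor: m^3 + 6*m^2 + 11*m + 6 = (m + 1)*(m^2 + 5*m + 6) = (m + 1)*(m + 2)*(m + 3)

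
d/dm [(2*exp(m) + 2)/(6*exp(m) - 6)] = -1/(6*sinh(m/2)^2)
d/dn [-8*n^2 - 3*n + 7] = -16*n - 3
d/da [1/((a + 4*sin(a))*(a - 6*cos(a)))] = (-(a + 4*sin(a))*(6*sin(a) + 1) - (a - 6*cos(a))*(4*cos(a) + 1))/((a + 4*sin(a))^2*(a - 6*cos(a))^2)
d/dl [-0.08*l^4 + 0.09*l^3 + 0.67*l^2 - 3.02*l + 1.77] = -0.32*l^3 + 0.27*l^2 + 1.34*l - 3.02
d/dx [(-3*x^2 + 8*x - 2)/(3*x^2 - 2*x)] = 2*(-9*x^2 + 6*x - 2)/(x^2*(9*x^2 - 12*x + 4))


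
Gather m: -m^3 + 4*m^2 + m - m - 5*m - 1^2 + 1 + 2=-m^3 + 4*m^2 - 5*m + 2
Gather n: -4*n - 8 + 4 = -4*n - 4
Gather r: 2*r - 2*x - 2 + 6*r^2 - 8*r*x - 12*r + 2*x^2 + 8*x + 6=6*r^2 + r*(-8*x - 10) + 2*x^2 + 6*x + 4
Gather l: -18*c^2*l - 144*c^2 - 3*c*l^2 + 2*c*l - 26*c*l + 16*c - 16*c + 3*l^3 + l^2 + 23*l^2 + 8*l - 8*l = -144*c^2 + 3*l^3 + l^2*(24 - 3*c) + l*(-18*c^2 - 24*c)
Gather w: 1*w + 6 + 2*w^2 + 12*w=2*w^2 + 13*w + 6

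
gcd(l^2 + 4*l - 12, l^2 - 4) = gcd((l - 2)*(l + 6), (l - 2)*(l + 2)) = l - 2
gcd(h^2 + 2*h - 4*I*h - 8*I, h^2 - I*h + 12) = h - 4*I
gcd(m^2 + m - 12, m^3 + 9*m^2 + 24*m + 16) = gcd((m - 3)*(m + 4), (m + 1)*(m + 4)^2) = m + 4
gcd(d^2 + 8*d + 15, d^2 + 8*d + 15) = d^2 + 8*d + 15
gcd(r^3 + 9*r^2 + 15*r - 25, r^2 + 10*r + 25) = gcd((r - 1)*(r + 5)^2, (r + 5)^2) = r^2 + 10*r + 25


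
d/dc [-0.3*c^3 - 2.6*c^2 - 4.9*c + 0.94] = -0.9*c^2 - 5.2*c - 4.9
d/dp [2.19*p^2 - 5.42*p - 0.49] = 4.38*p - 5.42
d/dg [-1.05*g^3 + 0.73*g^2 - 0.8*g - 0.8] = -3.15*g^2 + 1.46*g - 0.8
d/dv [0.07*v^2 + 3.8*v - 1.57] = 0.14*v + 3.8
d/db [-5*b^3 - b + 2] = -15*b^2 - 1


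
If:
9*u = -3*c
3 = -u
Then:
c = 9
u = -3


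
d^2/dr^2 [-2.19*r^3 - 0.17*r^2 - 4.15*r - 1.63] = -13.14*r - 0.34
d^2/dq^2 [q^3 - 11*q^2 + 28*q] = 6*q - 22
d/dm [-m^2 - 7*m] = -2*m - 7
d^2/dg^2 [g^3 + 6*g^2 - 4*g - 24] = 6*g + 12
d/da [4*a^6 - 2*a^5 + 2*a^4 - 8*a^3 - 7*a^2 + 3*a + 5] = 24*a^5 - 10*a^4 + 8*a^3 - 24*a^2 - 14*a + 3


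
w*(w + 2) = w^2 + 2*w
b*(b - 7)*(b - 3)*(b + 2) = b^4 - 8*b^3 + b^2 + 42*b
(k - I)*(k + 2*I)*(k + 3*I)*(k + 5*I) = k^4 + 9*I*k^3 - 21*k^2 + I*k - 30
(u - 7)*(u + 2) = u^2 - 5*u - 14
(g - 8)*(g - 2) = g^2 - 10*g + 16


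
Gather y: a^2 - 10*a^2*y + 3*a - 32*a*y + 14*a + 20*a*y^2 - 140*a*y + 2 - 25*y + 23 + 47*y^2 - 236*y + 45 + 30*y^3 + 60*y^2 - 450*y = a^2 + 17*a + 30*y^3 + y^2*(20*a + 107) + y*(-10*a^2 - 172*a - 711) + 70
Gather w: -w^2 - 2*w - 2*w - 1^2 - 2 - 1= -w^2 - 4*w - 4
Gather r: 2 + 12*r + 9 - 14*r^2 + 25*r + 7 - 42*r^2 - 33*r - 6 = -56*r^2 + 4*r + 12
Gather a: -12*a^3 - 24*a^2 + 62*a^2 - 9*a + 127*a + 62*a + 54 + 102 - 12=-12*a^3 + 38*a^2 + 180*a + 144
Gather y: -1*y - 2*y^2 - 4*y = -2*y^2 - 5*y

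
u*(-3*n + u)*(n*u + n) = -3*n^2*u^2 - 3*n^2*u + n*u^3 + n*u^2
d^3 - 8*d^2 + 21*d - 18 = (d - 3)^2*(d - 2)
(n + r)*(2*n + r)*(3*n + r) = 6*n^3 + 11*n^2*r + 6*n*r^2 + r^3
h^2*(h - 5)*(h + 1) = h^4 - 4*h^3 - 5*h^2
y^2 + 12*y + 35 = (y + 5)*(y + 7)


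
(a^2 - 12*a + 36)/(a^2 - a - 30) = (a - 6)/(a + 5)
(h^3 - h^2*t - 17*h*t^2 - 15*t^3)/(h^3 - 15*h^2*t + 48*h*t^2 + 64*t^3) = (h^2 - 2*h*t - 15*t^2)/(h^2 - 16*h*t + 64*t^2)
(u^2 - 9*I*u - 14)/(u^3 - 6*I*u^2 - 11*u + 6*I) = (u - 7*I)/(u^2 - 4*I*u - 3)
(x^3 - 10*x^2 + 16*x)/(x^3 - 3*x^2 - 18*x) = (-x^2 + 10*x - 16)/(-x^2 + 3*x + 18)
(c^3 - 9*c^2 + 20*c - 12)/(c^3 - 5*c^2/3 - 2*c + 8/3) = 3*(c - 6)/(3*c + 4)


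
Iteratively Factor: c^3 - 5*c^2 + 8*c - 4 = (c - 1)*(c^2 - 4*c + 4) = (c - 2)*(c - 1)*(c - 2)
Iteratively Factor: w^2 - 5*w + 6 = (w - 2)*(w - 3)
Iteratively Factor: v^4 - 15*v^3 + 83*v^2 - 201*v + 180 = (v - 5)*(v^3 - 10*v^2 + 33*v - 36) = (v - 5)*(v - 4)*(v^2 - 6*v + 9) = (v - 5)*(v - 4)*(v - 3)*(v - 3)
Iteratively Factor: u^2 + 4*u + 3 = (u + 1)*(u + 3)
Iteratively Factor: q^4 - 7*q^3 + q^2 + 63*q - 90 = (q + 3)*(q^3 - 10*q^2 + 31*q - 30) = (q - 2)*(q + 3)*(q^2 - 8*q + 15) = (q - 3)*(q - 2)*(q + 3)*(q - 5)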